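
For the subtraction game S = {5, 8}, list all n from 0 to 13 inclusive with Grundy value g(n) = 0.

Grundy values for subtraction set {5, 8}:
k:     0  1  2  3  4  5  6  7  8  9 10 11 12 13
g(k):  0  0  0  0  0  1  1  1  1  1  2  2  2  0
The P-positions (g = 0) in 0..13 are 0, 1, 2, 3, 4, 13.

0, 1, 2, 3, 4, 13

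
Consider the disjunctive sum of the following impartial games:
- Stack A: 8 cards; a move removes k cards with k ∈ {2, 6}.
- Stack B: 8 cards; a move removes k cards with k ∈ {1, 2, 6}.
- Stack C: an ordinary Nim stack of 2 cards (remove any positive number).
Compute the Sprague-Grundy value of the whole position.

Build the Grundy sequence for stack A with g(k) = mex{g(k−s) : s ∈ {2, 6}, s ≤ k}:
k:     0  1  2  3  4  5  6  7  8
g(k):  0  0  1  1  0  0  1  1  0
So g(8) = 0.
For stack B, compute g(0), g(1), … with moves {1, 2, 6}:
k:     0  1  2  3  4  5  6  7  8
g(k):  0  1  2  0  1  2  3  0  1
So g(8) = 1.
Stack C is a plain Nim stack of size 2, so its Grundy value is 2.
The value of a disjunctive sum is the nim-sum of the parts.
Combined value = 0 ⊕ 1 ⊕ 2 = 3.

3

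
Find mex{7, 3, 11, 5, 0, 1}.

2

The values 0, 1 are all present; 2 is the first non-negative integer missing from the set.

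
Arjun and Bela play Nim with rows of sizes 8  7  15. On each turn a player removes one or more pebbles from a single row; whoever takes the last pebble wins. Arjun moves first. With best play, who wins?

Bela wins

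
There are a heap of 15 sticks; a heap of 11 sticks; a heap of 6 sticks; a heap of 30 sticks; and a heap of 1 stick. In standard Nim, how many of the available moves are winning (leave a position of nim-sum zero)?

1

Compute the nim-sum pairwise:
15 ^ 11 = 4
4 ^ 6 = 2
2 ^ 30 = 28
28 ^ 1 = 29
The overall nim-sum is X = 29. A heap of size p has a winning move iff p XOR X < p (reduce it to p XOR X).
  15: 15 XOR 29 = 18 ≥ 15 — no move.
  11: 11 XOR 29 = 22 ≥ 11 — no move.
  6: 6 XOR 29 = 27 ≥ 6 — no move.
  30: 30 XOR 29 = 3 < 30 — winning move (to 3).
  1: 1 XOR 29 = 28 ≥ 1 — no move.
That gives 1 winning move.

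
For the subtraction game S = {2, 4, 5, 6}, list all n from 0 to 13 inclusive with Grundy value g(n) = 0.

Grundy values for subtraction set {2, 4, 5, 6}:
k:     0  1  2  3  4  5  6  7  8  9 10 11 12 13
g(k):  0  0  1  1  2  2  3  3  0  0  1  1  2  2
The P-positions (g = 0) in 0..13 are 0, 1, 8, 9.

0, 1, 8, 9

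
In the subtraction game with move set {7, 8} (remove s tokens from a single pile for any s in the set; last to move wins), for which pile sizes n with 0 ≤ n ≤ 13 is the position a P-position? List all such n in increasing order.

0, 1, 2, 3, 4, 5, 6

Compute g(0), g(1), … for moves {7, 8}:
k:     0  1  2  3  4  5  6  7  8  9 10 11 12 13
g(k):  0  0  0  0  0  0  0  1  1  1  1  1  1  1
The P-positions (g = 0) in 0..13 are 0, 1, 2, 3, 4, 5, 6.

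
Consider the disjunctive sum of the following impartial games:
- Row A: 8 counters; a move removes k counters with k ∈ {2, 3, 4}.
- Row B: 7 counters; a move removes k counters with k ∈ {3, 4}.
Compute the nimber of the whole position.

For row A, compute g(0), g(1), … with moves {2, 3, 4}:
g(0) = mex{} = 0
g(1) = mex{} = 0
g(2) = mex{0} = 1
g(3) = mex{0} = 1
g(4) = mex{0,1} = 2
g(5) = mex{0,1} = 2
g(6) = mex{1,2} = 0
g(7) = mex{1,2} = 0
g(8) = mex{0,2} = 1
So g(8) = 1.
For row B, compute g(0), g(1), … with moves {3, 4}:
g(0) = mex{} = 0
g(1) = mex{} = 0
g(2) = mex{} = 0
g(3) = mex{0} = 1
g(4) = mex{0} = 1
g(5) = mex{0} = 1
g(6) = mex{0,1} = 2
g(7) = mex{1} = 0
So g(7) = 0.
By the Sprague-Grundy theorem, the Grundy value of a sum of independent games is the XOR of the component values.
Combined value = 1 XOR 0 = 1.

1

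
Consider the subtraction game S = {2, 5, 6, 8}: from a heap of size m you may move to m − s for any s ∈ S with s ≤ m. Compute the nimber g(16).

1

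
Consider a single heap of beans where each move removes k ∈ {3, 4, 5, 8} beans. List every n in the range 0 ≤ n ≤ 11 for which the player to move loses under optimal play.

0, 1, 2, 11

Compute g(0), g(1), … for moves {3, 4, 5, 8}:
k:     0  1  2  3  4  5  6  7  8  9 10 11
g(k):  0  0  0  1  1  1  2  2  2  3  3  0
The P-positions (g = 0) in 0..11 are 0, 1, 2, 11.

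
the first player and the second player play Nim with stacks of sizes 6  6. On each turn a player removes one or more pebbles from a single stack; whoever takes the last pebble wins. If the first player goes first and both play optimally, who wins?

Nim-sum: 6 ⊕ 6 = 0.
The nim-sum is 0, so this is a P-position: the player to move is in a losing position under optimal play; the first player is about to move from it and so loses — the second player wins.

the second player wins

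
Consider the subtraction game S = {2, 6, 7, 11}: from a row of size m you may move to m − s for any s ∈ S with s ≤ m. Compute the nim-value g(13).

Build the Grundy sequence with g(k) = mex{g(k−s) : s ∈ {2, 6, 7, 11}, s ≤ k}:
g(0) = mex{} = 0
g(1) = mex{} = 0
g(2) = mex{0} = 1
g(3) = mex{0} = 1
g(4) = mex{1} = 0
g(5) = mex{1} = 0
g(6) = mex{0} = 1
g(7) = mex{0} = 1
g(8) = mex{0,1} = 2
g(9) = mex{1} = 0
g(10) = mex{0,1,2} = 3
g(11) = mex{0} = 1
g(12) = mex{0,1,3} = 2
g(13) = mex{1} = 0
So g(13) = 0.

0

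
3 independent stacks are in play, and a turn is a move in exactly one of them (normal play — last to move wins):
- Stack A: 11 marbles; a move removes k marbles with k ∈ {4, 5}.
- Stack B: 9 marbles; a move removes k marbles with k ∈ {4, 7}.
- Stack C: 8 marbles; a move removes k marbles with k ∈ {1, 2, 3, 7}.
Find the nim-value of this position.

Grundy values for stack A (subtraction set {4, 5}):
g(0) = mex{} = 0
g(1) = mex{} = 0
g(2) = mex{} = 0
g(3) = mex{} = 0
g(4) = mex{0} = 1
g(5) = mex{0} = 1
g(6) = mex{0} = 1
g(7) = mex{0} = 1
g(8) = mex{0,1} = 2
g(9) = mex{1} = 0
g(10) = mex{1} = 0
g(11) = mex{1} = 0
So g(11) = 0.
For stack B, compute g(0), g(1), … with moves {4, 7}:
g(0) = mex{} = 0
g(1) = mex{} = 0
g(2) = mex{} = 0
g(3) = mex{} = 0
g(4) = mex{0} = 1
g(5) = mex{0} = 1
g(6) = mex{0} = 1
g(7) = mex{0} = 1
g(8) = mex{0,1} = 2
g(9) = mex{0,1} = 2
So g(9) = 2.
For stack C, compute g(0), g(1), … with moves {1, 2, 3, 7}:
k:     0  1  2  3  4  5  6  7  8
g(k):  0  1  2  3  0  1  2  3  0
So g(8) = 0.
By the Sprague-Grundy theorem, the Grundy value of a sum of independent games is the XOR of the component values.
Combined value = 0 ⊕ 2 ⊕ 0 = 2.

2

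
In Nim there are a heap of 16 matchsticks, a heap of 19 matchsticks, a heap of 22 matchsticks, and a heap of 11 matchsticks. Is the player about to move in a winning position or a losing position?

Compute the nim-sum pairwise:
16 ⊕ 19 = 3
3 ⊕ 22 = 21
21 ⊕ 11 = 30
The nim-sum is 30 ≠ 0, so this is an N-position: the player to move can win.

Winning position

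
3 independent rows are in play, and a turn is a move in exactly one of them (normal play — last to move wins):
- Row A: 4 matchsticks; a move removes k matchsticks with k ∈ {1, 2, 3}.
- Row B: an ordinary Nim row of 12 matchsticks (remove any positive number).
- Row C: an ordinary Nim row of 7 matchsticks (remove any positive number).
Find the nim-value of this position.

11

Grundy values for row A (subtraction set {1, 2, 3}):
k:     0  1  2  3  4
g(k):  0  1  2  3  0
So g(4) = 0.
Row B is a plain Nim row of size 12, so its Grundy value is 12.
Row C is a plain Nim row of size 7, so its Grundy value is 7.
By the Sprague-Grundy theorem, the Grundy value of a sum of independent games is the XOR of the component values.
Combined value = 0 XOR 12 XOR 7 = 11.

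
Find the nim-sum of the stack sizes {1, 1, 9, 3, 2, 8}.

Nim-sum: 1 ^ 1 ^ 9 ^ 3 ^ 2 ^ 8 = 0.

0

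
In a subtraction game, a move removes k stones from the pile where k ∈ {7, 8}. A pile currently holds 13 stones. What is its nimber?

1

Build the Grundy sequence with g(k) = mex{g(k−s) : s ∈ {7, 8}, s ≤ k}:
k:     0  1  2  3  4  5  6  7  8  9 10 11 12 13
g(k):  0  0  0  0  0  0  0  1  1  1  1  1  1  1
So g(13) = 1.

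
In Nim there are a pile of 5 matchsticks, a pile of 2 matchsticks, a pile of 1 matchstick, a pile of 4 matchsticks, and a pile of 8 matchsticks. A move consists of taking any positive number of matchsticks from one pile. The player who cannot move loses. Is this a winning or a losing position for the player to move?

Compute the nim-sum pairwise:
5 ⊕ 2 = 7
7 ⊕ 1 = 6
6 ⊕ 4 = 2
2 ⊕ 8 = 10
The nim-sum is 10 ≠ 0, so this is an N-position: the player to move can win.

Winning position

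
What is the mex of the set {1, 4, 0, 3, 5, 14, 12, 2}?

6

The values 0, 1, 2, 3, 4, 5 are all present; 6 is the first non-negative integer missing from the set.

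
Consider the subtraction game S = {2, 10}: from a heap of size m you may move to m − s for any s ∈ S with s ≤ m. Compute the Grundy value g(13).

0

Build the Grundy sequence with g(k) = mex{g(k−s) : s ∈ {2, 10}, s ≤ k}:
g(0) = mex{} = 0
g(1) = mex{} = 0
g(2) = mex{0} = 1
g(3) = mex{0} = 1
g(4) = mex{1} = 0
g(5) = mex{1} = 0
g(6) = mex{0} = 1
g(7) = mex{0} = 1
g(8) = mex{1} = 0
g(9) = mex{1} = 0
g(10) = mex{0} = 1
g(11) = mex{0} = 1
g(12) = mex{1} = 0
g(13) = mex{1} = 0
So g(13) = 0.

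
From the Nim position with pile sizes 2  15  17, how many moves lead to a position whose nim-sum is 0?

Compute the nim-sum pairwise:
2 ^ 15 = 13
13 ^ 17 = 28
The overall nim-sum is X = 28. A pile of size p has a winning move iff p XOR X < p (reduce it to p XOR X).
  2: 2 XOR 28 = 30 ≥ 2 — no move.
  15: 15 XOR 28 = 19 ≥ 15 — no move.
  17: 17 XOR 28 = 13 < 17 — winning move (to 13).
That gives 1 winning move.

1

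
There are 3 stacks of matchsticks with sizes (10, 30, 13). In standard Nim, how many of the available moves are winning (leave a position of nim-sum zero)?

1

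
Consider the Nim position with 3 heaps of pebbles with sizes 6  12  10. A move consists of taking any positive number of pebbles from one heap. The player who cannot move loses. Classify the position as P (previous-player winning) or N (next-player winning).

In binary:
  0110  (6)
  1100  (12)
  1010  (10)
  ----
  0000  (0)
The nim-sum is 0, so this is a P-position: the player to move is in a losing position under optimal play.

P-position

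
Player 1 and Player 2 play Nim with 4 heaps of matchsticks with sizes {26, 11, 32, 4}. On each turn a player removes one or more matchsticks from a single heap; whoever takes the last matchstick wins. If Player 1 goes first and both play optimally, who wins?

Compute the nim-sum pairwise:
26 XOR 11 = 17
17 XOR 32 = 49
49 XOR 4 = 53
The nim-sum is 53 ≠ 0, so this is an N-position: the player to move can win; Player 1 has a winning move.

Player 1 wins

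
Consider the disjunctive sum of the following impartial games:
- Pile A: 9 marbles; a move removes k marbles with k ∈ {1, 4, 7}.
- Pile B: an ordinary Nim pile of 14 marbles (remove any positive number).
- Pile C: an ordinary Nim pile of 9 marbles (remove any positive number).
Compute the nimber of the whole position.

6

Grundy values for pile A (subtraction set {1, 4, 7}):
k:     0  1  2  3  4  5  6  7  8  9
g(k):  0  1  0  1  2  0  1  2  0  1
So g(9) = 1.
Pile B is a plain Nim pile of size 14, so its Grundy value is 14.
Pile C is a plain Nim pile of size 9, so its Grundy value is 9.
The value of a disjunctive sum is the nim-sum of the parts.
Combined value = 1 XOR 14 XOR 9 = 6.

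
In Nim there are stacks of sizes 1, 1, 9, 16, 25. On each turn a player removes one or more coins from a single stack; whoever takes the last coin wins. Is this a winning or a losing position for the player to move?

Losing position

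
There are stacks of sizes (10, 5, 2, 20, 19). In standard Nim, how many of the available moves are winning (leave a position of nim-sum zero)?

Bitwise XOR of the heap sizes:
  01010  (10)
  00101  (5)
  00010  (2)
  10100  (20)
  10011  (19)
  -----
  01010  (10)
The overall nim-sum is X = 10. A stack of size p has a winning move iff p XOR X < p (reduce it to p XOR X).
  10: 10 XOR 10 = 0 < 10 — winning move (to 0).
  5: 5 XOR 10 = 15 ≥ 5 — no move.
  2: 2 XOR 10 = 8 ≥ 2 — no move.
  20: 20 XOR 10 = 30 ≥ 20 — no move.
  19: 19 XOR 10 = 25 ≥ 19 — no move.
That gives 1 winning move.

1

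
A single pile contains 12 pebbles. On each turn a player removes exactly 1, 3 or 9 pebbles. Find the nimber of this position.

0

Compute g(0), g(1), … for moves {1, 3, 9}:
g(0) = mex{} = 0
g(1) = mex{0} = 1
g(2) = mex{1} = 0
g(3) = mex{0} = 1
g(4) = mex{1} = 0
g(5) = mex{0} = 1
g(6) = mex{1} = 0
g(7) = mex{0} = 1
g(8) = mex{1} = 0
g(9) = mex{0} = 1
g(10) = mex{1} = 0
g(11) = mex{0} = 1
g(12) = mex{1} = 0
So g(12) = 0.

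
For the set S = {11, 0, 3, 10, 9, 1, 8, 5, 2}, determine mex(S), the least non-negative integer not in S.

The values 0, 1, 2, 3 are all present; 4 is the first non-negative integer missing from the set.

4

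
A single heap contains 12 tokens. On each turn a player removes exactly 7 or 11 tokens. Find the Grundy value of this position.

1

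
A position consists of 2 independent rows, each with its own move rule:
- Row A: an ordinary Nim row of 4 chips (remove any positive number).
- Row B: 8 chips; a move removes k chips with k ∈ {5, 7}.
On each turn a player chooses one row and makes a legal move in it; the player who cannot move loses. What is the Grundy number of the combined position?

Row A is a plain Nim row of size 4, so its Grundy value is 4.
For row B, compute g(0), g(1), … with moves {5, 7}:
k:     0  1  2  3  4  5  6  7  8
g(k):  0  0  0  0  0  1  1  1  1
So g(8) = 1.
By the Sprague-Grundy theorem, the Grundy value of a sum of independent games is the XOR of the component values.
Combined value = 4 ⊕ 1 = 5.

5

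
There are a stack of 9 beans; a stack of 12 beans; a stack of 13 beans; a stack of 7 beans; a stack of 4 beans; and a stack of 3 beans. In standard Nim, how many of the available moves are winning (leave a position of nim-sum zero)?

3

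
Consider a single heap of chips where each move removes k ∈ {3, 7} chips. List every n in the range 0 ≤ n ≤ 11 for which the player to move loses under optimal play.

0, 1, 2, 6, 10, 11

Grundy values for subtraction set {3, 7}:
k:     0  1  2  3  4  5  6  7  8  9 10 11
g(k):  0  0  0  1  1  1  0  2  2  1  0  0
The P-positions (g = 0) in 0..11 are 0, 1, 2, 6, 10, 11.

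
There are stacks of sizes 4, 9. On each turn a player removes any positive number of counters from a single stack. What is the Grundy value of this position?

13

In binary:
  0100  (4)
  1001  (9)
  ----
  1101  (13)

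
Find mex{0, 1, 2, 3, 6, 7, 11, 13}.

4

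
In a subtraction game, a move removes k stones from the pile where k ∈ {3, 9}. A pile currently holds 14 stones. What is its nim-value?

Grundy values for subtraction set {3, 9}:
g(0) = mex{} = 0
g(1) = mex{} = 0
g(2) = mex{} = 0
g(3) = mex{0} = 1
g(4) = mex{0} = 1
g(5) = mex{0} = 1
g(6) = mex{1} = 0
g(7) = mex{1} = 0
g(8) = mex{1} = 0
g(9) = mex{0} = 1
g(10) = mex{0} = 1
g(11) = mex{0} = 1
g(12) = mex{1} = 0
g(13) = mex{1} = 0
g(14) = mex{1} = 0
So g(14) = 0.

0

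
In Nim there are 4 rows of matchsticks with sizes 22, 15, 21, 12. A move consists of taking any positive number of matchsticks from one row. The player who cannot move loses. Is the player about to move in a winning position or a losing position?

Compute the nim-sum pairwise:
22 ^ 15 = 25
25 ^ 21 = 12
12 ^ 12 = 0
The nim-sum is 0, so this is a P-position: the player to move is in a losing position under optimal play.

Losing position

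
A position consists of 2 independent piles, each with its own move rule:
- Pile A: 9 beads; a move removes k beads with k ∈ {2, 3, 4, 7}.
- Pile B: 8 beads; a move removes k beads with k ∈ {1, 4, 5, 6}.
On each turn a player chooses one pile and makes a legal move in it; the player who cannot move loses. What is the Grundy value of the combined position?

For pile A, compute g(0), g(1), … with moves {2, 3, 4, 7}:
g(0) = mex{} = 0
g(1) = mex{} = 0
g(2) = mex{0} = 1
g(3) = mex{0} = 1
g(4) = mex{0,1} = 2
g(5) = mex{0,1} = 2
g(6) = mex{1,2} = 0
g(7) = mex{0,1,2} = 3
g(8) = mex{0,2} = 1
g(9) = mex{0,1,2,3} = 4
So g(9) = 4.
Grundy values for pile B (subtraction set {1, 4, 5, 6}):
g(0) = mex{} = 0
g(1) = mex{0} = 1
g(2) = mex{1} = 0
g(3) = mex{0} = 1
g(4) = mex{0,1} = 2
g(5) = mex{0,1,2} = 3
g(6) = mex{0,1,3} = 2
g(7) = mex{0,1,2} = 3
g(8) = mex{0,1,2,3} = 4
So g(8) = 4.
The value of a disjunctive sum is the nim-sum of the parts.
Combined value = 4 ⊕ 4 = 0.

0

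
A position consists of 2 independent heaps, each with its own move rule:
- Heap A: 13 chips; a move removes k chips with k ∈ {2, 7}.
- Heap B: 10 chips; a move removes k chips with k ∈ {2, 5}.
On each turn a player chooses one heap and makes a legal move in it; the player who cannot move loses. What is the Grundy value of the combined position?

1

Build the Grundy sequence for heap A with g(k) = mex{g(k−s) : s ∈ {2, 7}, s ≤ k}:
g(0) = mex{} = 0
g(1) = mex{} = 0
g(2) = mex{0} = 1
g(3) = mex{0} = 1
g(4) = mex{1} = 0
g(5) = mex{1} = 0
g(6) = mex{0} = 1
g(7) = mex{0} = 1
g(8) = mex{0,1} = 2
g(9) = mex{1} = 0
g(10) = mex{1,2} = 0
g(11) = mex{0} = 1
g(12) = mex{0} = 1
g(13) = mex{1} = 0
So g(13) = 0.
Build the Grundy sequence for heap B with g(k) = mex{g(k−s) : s ∈ {2, 5}, s ≤ k}:
g(0) = mex{} = 0
g(1) = mex{} = 0
g(2) = mex{0} = 1
g(3) = mex{0} = 1
g(4) = mex{1} = 0
g(5) = mex{0,1} = 2
g(6) = mex{0} = 1
g(7) = mex{1,2} = 0
g(8) = mex{1} = 0
g(9) = mex{0} = 1
g(10) = mex{0,2} = 1
So g(10) = 1.
The value of a disjunctive sum is the nim-sum of the parts.
Combined value = 0 ⊕ 1 = 1.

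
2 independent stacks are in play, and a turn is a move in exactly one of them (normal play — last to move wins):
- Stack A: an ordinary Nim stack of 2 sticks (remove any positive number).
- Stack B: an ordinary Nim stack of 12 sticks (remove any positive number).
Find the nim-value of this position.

Stack A is a plain Nim stack of size 2, so its Grundy value is 2.
Stack B is a plain Nim stack of size 12, so its Grundy value is 12.
By the Sprague-Grundy theorem, the Grundy value of a sum of independent games is the XOR of the component values.
Combined value = 2 XOR 12 = 14.

14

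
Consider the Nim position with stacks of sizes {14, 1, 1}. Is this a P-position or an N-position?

N-position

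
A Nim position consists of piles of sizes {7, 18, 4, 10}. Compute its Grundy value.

Compute the nim-sum pairwise:
7 ⊕ 18 = 21
21 ⊕ 4 = 17
17 ⊕ 10 = 27

27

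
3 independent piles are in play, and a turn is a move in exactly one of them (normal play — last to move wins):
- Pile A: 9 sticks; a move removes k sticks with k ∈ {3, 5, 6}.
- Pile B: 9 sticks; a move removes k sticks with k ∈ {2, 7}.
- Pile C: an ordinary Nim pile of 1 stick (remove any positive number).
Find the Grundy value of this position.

1

For pile A, compute g(0), g(1), … with moves {3, 5, 6}:
k:     0  1  2  3  4  5  6  7  8  9
g(k):  0  0  0  1  1  1  2  2  2  0
So g(9) = 0.
Grundy values for pile B (subtraction set {2, 7}):
k:     0  1  2  3  4  5  6  7  8  9
g(k):  0  0  1  1  0  0  1  1  2  0
So g(9) = 0.
Pile C is a plain Nim pile of size 1, so its Grundy value is 1.
By the Sprague-Grundy theorem, the Grundy value of a sum of independent games is the XOR of the component values.
Combined value = 0 ⊕ 0 ⊕ 1 = 1.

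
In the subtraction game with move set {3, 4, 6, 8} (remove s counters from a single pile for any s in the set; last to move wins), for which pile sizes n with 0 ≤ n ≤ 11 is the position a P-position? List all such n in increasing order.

0, 1, 2, 11

Compute g(0), g(1), … for moves {3, 4, 6, 8}:
k:     0  1  2  3  4  5  6  7  8  9 10 11
g(k):  0  0  0  1  1  1  2  2  2  3  3  0
The P-positions (g = 0) in 0..11 are 0, 1, 2, 11.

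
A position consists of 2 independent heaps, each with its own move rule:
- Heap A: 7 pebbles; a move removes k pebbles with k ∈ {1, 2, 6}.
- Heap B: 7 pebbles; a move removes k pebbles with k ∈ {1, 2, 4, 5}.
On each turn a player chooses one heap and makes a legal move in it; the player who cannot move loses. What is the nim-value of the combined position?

Grundy values for heap A (subtraction set {1, 2, 6}):
g(0) = mex{} = 0
g(1) = mex{0} = 1
g(2) = mex{0,1} = 2
g(3) = mex{1,2} = 0
g(4) = mex{0,2} = 1
g(5) = mex{0,1} = 2
g(6) = mex{0,1,2} = 3
g(7) = mex{1,2,3} = 0
So g(7) = 0.
For heap B, compute g(0), g(1), … with moves {1, 2, 4, 5}:
k:     0  1  2  3  4  5  6  7
g(k):  0  1  2  0  1  2  0  1
So g(7) = 1.
By the Sprague-Grundy theorem, the Grundy value of a sum of independent games is the XOR of the component values.
Combined value = 0 ⊕ 1 = 1.

1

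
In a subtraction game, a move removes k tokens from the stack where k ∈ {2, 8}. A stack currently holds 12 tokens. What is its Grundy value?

1

Compute g(0), g(1), … for moves {2, 8}:
g(0) = mex{} = 0
g(1) = mex{} = 0
g(2) = mex{0} = 1
g(3) = mex{0} = 1
g(4) = mex{1} = 0
g(5) = mex{1} = 0
g(6) = mex{0} = 1
g(7) = mex{0} = 1
g(8) = mex{0,1} = 2
g(9) = mex{0,1} = 2
g(10) = mex{1,2} = 0
g(11) = mex{1,2} = 0
g(12) = mex{0} = 1
So g(12) = 1.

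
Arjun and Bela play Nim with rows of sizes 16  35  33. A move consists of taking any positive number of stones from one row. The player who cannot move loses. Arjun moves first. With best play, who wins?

Arjun wins

Compute the nim-sum pairwise:
16 XOR 35 = 51
51 XOR 33 = 18
The nim-sum is 18 ≠ 0, so this is an N-position: the player to move can win; Arjun has a winning move.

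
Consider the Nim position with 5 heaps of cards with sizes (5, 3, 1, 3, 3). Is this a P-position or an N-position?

N-position

Nim-sum: 5 ⊕ 3 ⊕ 1 ⊕ 3 ⊕ 3 = 7.
The nim-sum is 7 ≠ 0, so this is an N-position: the player to move can win.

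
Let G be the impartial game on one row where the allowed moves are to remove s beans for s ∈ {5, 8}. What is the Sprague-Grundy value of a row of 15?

0

Grundy values for subtraction set {5, 8}:
k:     0  1  2  3  4  5  6  7  8  9 10 11 12 13 14 15
g(k):  0  0  0  0  0  1  1  1  1  1  2  2  2  0  0  0
So g(15) = 0.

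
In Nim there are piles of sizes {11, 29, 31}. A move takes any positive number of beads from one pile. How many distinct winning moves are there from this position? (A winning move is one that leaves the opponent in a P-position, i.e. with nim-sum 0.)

3

Compute the nim-sum pairwise:
11 XOR 29 = 22
22 XOR 31 = 9
The overall nim-sum is X = 9. A pile of size p has a winning move iff p XOR X < p (reduce it to p XOR X).
  11: 11 XOR 9 = 2 < 11 — winning move (to 2).
  29: 29 XOR 9 = 20 < 29 — winning move (to 20).
  31: 31 XOR 9 = 22 < 31 — winning move (to 22).
That gives 3 winning moves.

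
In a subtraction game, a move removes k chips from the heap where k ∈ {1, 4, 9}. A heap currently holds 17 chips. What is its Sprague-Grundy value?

0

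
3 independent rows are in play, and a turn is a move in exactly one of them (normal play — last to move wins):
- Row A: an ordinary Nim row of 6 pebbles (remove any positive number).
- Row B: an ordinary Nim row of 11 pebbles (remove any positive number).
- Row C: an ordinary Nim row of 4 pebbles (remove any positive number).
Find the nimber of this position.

9

Row A is a plain Nim row of size 6, so its Grundy value is 6.
Row B is a plain Nim row of size 11, so its Grundy value is 11.
Row C is a plain Nim row of size 4, so its Grundy value is 4.
The value of a disjunctive sum is the nim-sum of the parts.
Combined value = 6 ⊕ 11 ⊕ 4 = 9.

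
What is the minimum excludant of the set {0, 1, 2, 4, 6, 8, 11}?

The values 0, 1, 2 are all present; 3 is the first non-negative integer missing from the set.

3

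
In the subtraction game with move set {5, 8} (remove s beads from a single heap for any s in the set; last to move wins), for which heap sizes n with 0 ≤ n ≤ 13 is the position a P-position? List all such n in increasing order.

0, 1, 2, 3, 4, 13

Build the Grundy sequence with g(k) = mex{g(k−s) : s ∈ {5, 8}, s ≤ k}:
k:     0  1  2  3  4  5  6  7  8  9 10 11 12 13
g(k):  0  0  0  0  0  1  1  1  1  1  2  2  2  0
The P-positions (g = 0) in 0..13 are 0, 1, 2, 3, 4, 13.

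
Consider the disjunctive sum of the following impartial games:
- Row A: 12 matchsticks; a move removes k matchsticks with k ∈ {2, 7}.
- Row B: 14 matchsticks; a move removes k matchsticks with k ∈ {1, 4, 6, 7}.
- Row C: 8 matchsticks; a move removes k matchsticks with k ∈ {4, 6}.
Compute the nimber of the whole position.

2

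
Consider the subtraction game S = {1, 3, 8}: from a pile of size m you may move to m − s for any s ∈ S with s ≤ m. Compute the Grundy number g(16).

1

Compute g(0), g(1), … for moves {1, 3, 8}:
k:     0  1  2  3  4  5  6  7  8  9 10 11 12 13 14 15 16
g(k):  0  1  0  1  0  1  0  1  2  3  2  0  1  0  1  0  1
So g(16) = 1.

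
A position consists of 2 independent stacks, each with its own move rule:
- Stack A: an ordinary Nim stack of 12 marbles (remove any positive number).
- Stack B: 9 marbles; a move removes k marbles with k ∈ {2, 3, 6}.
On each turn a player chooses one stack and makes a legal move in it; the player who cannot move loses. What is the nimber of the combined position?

12

Stack A is a plain Nim stack of size 12, so its Grundy value is 12.
Grundy values for stack B (subtraction set {2, 3, 6}):
k:     0  1  2  3  4  5  6  7  8  9
g(k):  0  0  1  1  2  0  3  1  2  0
So g(9) = 0.
By the Sprague-Grundy theorem, the Grundy value of a sum of independent games is the XOR of the component values.
Combined value = 12 XOR 0 = 12.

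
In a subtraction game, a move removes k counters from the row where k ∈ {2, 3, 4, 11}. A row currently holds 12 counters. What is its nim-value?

3

Build the Grundy sequence with g(k) = mex{g(k−s) : s ∈ {2, 3, 4, 11}, s ≤ k}:
g(0) = mex{} = 0
g(1) = mex{} = 0
g(2) = mex{0} = 1
g(3) = mex{0} = 1
g(4) = mex{0,1} = 2
g(5) = mex{0,1} = 2
g(6) = mex{1,2} = 0
g(7) = mex{1,2} = 0
g(8) = mex{0,2} = 1
g(9) = mex{0,2} = 1
g(10) = mex{0,1} = 2
g(11) = mex{0,1} = 2
g(12) = mex{0,1,2} = 3
So g(12) = 3.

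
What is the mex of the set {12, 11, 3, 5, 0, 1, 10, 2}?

4

The values 0, 1, 2, 3 are all present; 4 is the first non-negative integer missing from the set.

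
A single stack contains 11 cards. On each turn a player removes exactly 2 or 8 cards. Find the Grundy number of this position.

Compute g(0), g(1), … for moves {2, 8}:
k:     0  1  2  3  4  5  6  7  8  9 10 11
g(k):  0  0  1  1  0  0  1  1  2  2  0  0
So g(11) = 0.

0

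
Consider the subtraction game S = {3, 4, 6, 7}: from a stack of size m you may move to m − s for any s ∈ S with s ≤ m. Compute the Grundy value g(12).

0

Build the Grundy sequence with g(k) = mex{g(k−s) : s ∈ {3, 4, 6, 7}, s ≤ k}:
g(0) = mex{} = 0
g(1) = mex{} = 0
g(2) = mex{} = 0
g(3) = mex{0} = 1
g(4) = mex{0} = 1
g(5) = mex{0} = 1
g(6) = mex{0,1} = 2
g(7) = mex{0,1} = 2
g(8) = mex{0,1} = 2
g(9) = mex{0,1,2} = 3
g(10) = mex{1,2} = 0
g(11) = mex{1,2} = 0
g(12) = mex{1,2,3} = 0
So g(12) = 0.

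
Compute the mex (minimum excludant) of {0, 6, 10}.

1

0 is in the set but 1 is not, so the mex is 1.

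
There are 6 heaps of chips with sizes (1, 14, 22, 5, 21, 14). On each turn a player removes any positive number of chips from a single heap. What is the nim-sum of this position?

7

Write each in binary and XOR column by column:
  00001  (1)
  01110  (14)
  10110  (22)
  00101  (5)
  10101  (21)
  01110  (14)
  -----
  00111  (7)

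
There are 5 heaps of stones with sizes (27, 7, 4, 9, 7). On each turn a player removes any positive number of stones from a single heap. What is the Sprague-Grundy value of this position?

22

Compute the nim-sum pairwise:
27 ⊕ 7 = 28
28 ⊕ 4 = 24
24 ⊕ 9 = 17
17 ⊕ 7 = 22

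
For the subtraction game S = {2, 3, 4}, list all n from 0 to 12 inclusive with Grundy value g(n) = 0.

0, 1, 6, 7, 12

Compute g(0), g(1), … for moves {2, 3, 4}:
g(0) = mex{} = 0
g(1) = mex{} = 0
g(2) = mex{0} = 1
g(3) = mex{0} = 1
g(4) = mex{0,1} = 2
g(5) = mex{0,1} = 2
g(6) = mex{1,2} = 0
g(7) = mex{1,2} = 0
g(8) = mex{0,2} = 1
g(9) = mex{0,2} = 1
g(10) = mex{0,1} = 2
g(11) = mex{0,1} = 2
g(12) = mex{1,2} = 0
The P-positions (g = 0) in 0..12 are 0, 1, 6, 7, 12.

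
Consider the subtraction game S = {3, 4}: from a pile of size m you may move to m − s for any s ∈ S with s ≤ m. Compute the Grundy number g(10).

1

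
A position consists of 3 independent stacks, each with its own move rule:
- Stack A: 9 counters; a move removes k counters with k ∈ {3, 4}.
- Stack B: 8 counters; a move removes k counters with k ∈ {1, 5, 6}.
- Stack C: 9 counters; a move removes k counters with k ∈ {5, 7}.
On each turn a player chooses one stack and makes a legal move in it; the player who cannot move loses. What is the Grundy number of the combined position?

Grundy values for stack A (subtraction set {3, 4}):
g(0) = mex{} = 0
g(1) = mex{} = 0
g(2) = mex{} = 0
g(3) = mex{0} = 1
g(4) = mex{0} = 1
g(5) = mex{0} = 1
g(6) = mex{0,1} = 2
g(7) = mex{1} = 0
g(8) = mex{1} = 0
g(9) = mex{1,2} = 0
So g(9) = 0.
For stack B, compute g(0), g(1), … with moves {1, 5, 6}:
k:     0  1  2  3  4  5  6  7  8
g(k):  0  1  0  1  0  1  2  3  2
So g(8) = 2.
Build the Grundy sequence for stack C with g(k) = mex{g(k−s) : s ∈ {5, 7}, s ≤ k}:
k:     0  1  2  3  4  5  6  7  8  9
g(k):  0  0  0  0  0  1  1  1  1  1
So g(9) = 1.
By the Sprague-Grundy theorem, the Grundy value of a sum of independent games is the XOR of the component values.
Combined value = 0 XOR 2 XOR 1 = 3.

3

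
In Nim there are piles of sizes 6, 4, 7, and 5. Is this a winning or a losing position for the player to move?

Compute the nim-sum pairwise:
6 ⊕ 4 = 2
2 ⊕ 7 = 5
5 ⊕ 5 = 0
The nim-sum is 0, so this is a P-position: the player to move is in a losing position under optimal play.

Losing position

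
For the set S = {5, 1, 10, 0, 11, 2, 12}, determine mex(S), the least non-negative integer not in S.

The values 0, 1, 2 are all present; 3 is the first non-negative integer missing from the set.

3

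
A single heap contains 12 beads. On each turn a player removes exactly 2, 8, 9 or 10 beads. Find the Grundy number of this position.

2

Compute g(0), g(1), … for moves {2, 8, 9, 10}:
g(0) = mex{} = 0
g(1) = mex{} = 0
g(2) = mex{0} = 1
g(3) = mex{0} = 1
g(4) = mex{1} = 0
g(5) = mex{1} = 0
g(6) = mex{0} = 1
g(7) = mex{0} = 1
g(8) = mex{0,1} = 2
g(9) = mex{0,1} = 2
g(10) = mex{0,1,2} = 3
g(11) = mex{0,1,2} = 3
g(12) = mex{0,1,3} = 2
So g(12) = 2.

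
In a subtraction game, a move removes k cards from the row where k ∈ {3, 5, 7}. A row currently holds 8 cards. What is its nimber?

Build the Grundy sequence with g(k) = mex{g(k−s) : s ∈ {3, 5, 7}, s ≤ k}:
g(0) = mex{} = 0
g(1) = mex{} = 0
g(2) = mex{} = 0
g(3) = mex{0} = 1
g(4) = mex{0} = 1
g(5) = mex{0} = 1
g(6) = mex{0,1} = 2
g(7) = mex{0,1} = 2
g(8) = mex{0,1} = 2
So g(8) = 2.

2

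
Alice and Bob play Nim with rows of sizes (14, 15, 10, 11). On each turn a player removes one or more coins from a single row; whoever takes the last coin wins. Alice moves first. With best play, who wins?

Nim-sum: 14 XOR 15 XOR 10 XOR 11 = 0.
The nim-sum is 0, so this is a P-position: the player to move is in a losing position under optimal play; Alice is about to move from it and so loses — Bob wins.

Bob wins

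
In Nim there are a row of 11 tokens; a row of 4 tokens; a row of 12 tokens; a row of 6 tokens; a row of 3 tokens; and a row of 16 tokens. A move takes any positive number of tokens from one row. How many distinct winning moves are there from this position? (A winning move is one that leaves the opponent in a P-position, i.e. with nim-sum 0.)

Nim-sum: 11 ⊕ 4 ⊕ 12 ⊕ 6 ⊕ 3 ⊕ 16 = 22.
The overall nim-sum is X = 22. A row of size p has a winning move iff p XOR X < p (reduce it to p XOR X).
  11: 11 XOR 22 = 29 ≥ 11 — no move.
  4: 4 XOR 22 = 18 ≥ 4 — no move.
  12: 12 XOR 22 = 26 ≥ 12 — no move.
  6: 6 XOR 22 = 16 ≥ 6 — no move.
  3: 3 XOR 22 = 21 ≥ 3 — no move.
  16: 16 XOR 22 = 6 < 16 — winning move (to 6).
That gives 1 winning move.

1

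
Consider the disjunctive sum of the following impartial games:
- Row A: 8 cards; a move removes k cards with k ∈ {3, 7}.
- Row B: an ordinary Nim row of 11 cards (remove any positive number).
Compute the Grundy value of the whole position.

Grundy values for row A (subtraction set {3, 7}):
g(0) = mex{} = 0
g(1) = mex{} = 0
g(2) = mex{} = 0
g(3) = mex{0} = 1
g(4) = mex{0} = 1
g(5) = mex{0} = 1
g(6) = mex{1} = 0
g(7) = mex{0,1} = 2
g(8) = mex{0,1} = 2
So g(8) = 2.
Row B is a plain Nim row of size 11, so its Grundy value is 11.
By the Sprague-Grundy theorem, the Grundy value of a sum of independent games is the XOR of the component values.
Combined value = 2 XOR 11 = 9.

9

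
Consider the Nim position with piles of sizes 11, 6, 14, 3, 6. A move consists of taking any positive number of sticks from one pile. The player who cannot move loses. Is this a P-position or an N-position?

N-position

Write each in binary and XOR column by column:
  1011  (11)
  0110  (6)
  1110  (14)
  0011  (3)
  0110  (6)
  ----
  0110  (6)
The nim-sum is 6 ≠ 0, so this is an N-position: the player to move can win.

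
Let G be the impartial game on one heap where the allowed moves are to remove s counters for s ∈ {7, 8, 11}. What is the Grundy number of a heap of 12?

Grundy values for subtraction set {7, 8, 11}:
g(0) = mex{} = 0
g(1) = mex{} = 0
g(2) = mex{} = 0
g(3) = mex{} = 0
g(4) = mex{} = 0
g(5) = mex{} = 0
g(6) = mex{} = 0
g(7) = mex{0} = 1
g(8) = mex{0} = 1
g(9) = mex{0} = 1
g(10) = mex{0} = 1
g(11) = mex{0} = 1
g(12) = mex{0} = 1
So g(12) = 1.

1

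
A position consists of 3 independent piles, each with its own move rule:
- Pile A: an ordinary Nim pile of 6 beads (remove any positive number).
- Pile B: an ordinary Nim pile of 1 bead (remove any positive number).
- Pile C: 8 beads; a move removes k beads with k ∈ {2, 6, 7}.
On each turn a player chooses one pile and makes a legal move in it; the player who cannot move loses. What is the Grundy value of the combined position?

5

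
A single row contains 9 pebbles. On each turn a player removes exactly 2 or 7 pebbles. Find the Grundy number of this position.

Grundy values for subtraction set {2, 7}:
g(0) = mex{} = 0
g(1) = mex{} = 0
g(2) = mex{0} = 1
g(3) = mex{0} = 1
g(4) = mex{1} = 0
g(5) = mex{1} = 0
g(6) = mex{0} = 1
g(7) = mex{0} = 1
g(8) = mex{0,1} = 2
g(9) = mex{1} = 0
So g(9) = 0.

0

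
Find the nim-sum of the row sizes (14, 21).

27

Write each in binary and XOR column by column:
  01110  (14)
  10101  (21)
  -----
  11011  (27)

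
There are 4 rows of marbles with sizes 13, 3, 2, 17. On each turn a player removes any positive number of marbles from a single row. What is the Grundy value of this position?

29

Compute the nim-sum pairwise:
13 ^ 3 = 14
14 ^ 2 = 12
12 ^ 17 = 29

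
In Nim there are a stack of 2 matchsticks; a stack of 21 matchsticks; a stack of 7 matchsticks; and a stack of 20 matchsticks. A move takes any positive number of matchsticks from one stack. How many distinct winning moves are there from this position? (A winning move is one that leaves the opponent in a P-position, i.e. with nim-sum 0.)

3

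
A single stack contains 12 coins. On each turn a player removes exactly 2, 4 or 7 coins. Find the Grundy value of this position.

Grundy values for subtraction set {2, 4, 7}:
k:     0  1  2  3  4  5  6  7  8  9 10 11 12
g(k):  0  0  1  1  2  2  0  3  1  0  2  1  0
So g(12) = 0.

0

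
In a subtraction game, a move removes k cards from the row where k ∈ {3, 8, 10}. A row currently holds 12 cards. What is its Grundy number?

2

Compute g(0), g(1), … for moves {3, 8, 10}:
k:     0  1  2  3  4  5  6  7  8  9 10 11 12
g(k):  0  0  0  1  1  1  0  0  2  1  1  3  2
So g(12) = 2.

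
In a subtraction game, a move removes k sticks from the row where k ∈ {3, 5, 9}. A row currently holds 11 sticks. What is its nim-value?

1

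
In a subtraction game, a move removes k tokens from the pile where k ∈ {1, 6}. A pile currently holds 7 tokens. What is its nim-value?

0

Build the Grundy sequence with g(k) = mex{g(k−s) : s ∈ {1, 6}, s ≤ k}:
k:     0  1  2  3  4  5  6  7
g(k):  0  1  0  1  0  1  2  0
So g(7) = 0.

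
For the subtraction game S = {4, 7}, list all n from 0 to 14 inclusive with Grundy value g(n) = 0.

Compute g(0), g(1), … for moves {4, 7}:
g(0) = mex{} = 0
g(1) = mex{} = 0
g(2) = mex{} = 0
g(3) = mex{} = 0
g(4) = mex{0} = 1
g(5) = mex{0} = 1
g(6) = mex{0} = 1
g(7) = mex{0} = 1
g(8) = mex{0,1} = 2
g(9) = mex{0,1} = 2
g(10) = mex{0,1} = 2
g(11) = mex{1} = 0
g(12) = mex{1,2} = 0
g(13) = mex{1,2} = 0
g(14) = mex{1,2} = 0
The P-positions (g = 0) in 0..14 are 0, 1, 2, 3, 11, 12, 13, 14.

0, 1, 2, 3, 11, 12, 13, 14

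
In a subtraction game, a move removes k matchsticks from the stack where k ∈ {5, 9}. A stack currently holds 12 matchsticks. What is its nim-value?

2

Build the Grundy sequence with g(k) = mex{g(k−s) : s ∈ {5, 9}, s ≤ k}:
k:     0  1  2  3  4  5  6  7  8  9 10 11 12
g(k):  0  0  0  0  0  1  1  1  1  1  2  2  2
So g(12) = 2.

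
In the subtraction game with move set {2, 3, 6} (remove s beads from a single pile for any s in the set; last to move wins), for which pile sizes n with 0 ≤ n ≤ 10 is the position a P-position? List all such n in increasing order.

Build the Grundy sequence with g(k) = mex{g(k−s) : s ∈ {2, 3, 6}, s ≤ k}:
k:     0  1  2  3  4  5  6  7  8  9 10
g(k):  0  0  1  1  2  0  3  1  2  0  0
The P-positions (g = 0) in 0..10 are 0, 1, 5, 9, 10.

0, 1, 5, 9, 10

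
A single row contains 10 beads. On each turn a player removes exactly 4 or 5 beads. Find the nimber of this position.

Build the Grundy sequence with g(k) = mex{g(k−s) : s ∈ {4, 5}, s ≤ k}:
g(0) = mex{} = 0
g(1) = mex{} = 0
g(2) = mex{} = 0
g(3) = mex{} = 0
g(4) = mex{0} = 1
g(5) = mex{0} = 1
g(6) = mex{0} = 1
g(7) = mex{0} = 1
g(8) = mex{0,1} = 2
g(9) = mex{1} = 0
g(10) = mex{1} = 0
So g(10) = 0.

0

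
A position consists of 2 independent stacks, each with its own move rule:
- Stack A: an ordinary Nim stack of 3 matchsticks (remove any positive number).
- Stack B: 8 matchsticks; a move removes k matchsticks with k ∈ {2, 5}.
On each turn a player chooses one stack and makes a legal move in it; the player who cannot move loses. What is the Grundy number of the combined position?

3

Stack A is a plain Nim stack of size 3, so its Grundy value is 3.
Grundy values for stack B (subtraction set {2, 5}):
k:     0  1  2  3  4  5  6  7  8
g(k):  0  0  1  1  0  2  1  0  0
So g(8) = 0.
The value of a disjunctive sum is the nim-sum of the parts.
Combined value = 3 ⊕ 0 = 3.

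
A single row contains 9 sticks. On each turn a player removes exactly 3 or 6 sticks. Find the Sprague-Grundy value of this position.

0

Build the Grundy sequence with g(k) = mex{g(k−s) : s ∈ {3, 6}, s ≤ k}:
g(0) = mex{} = 0
g(1) = mex{} = 0
g(2) = mex{} = 0
g(3) = mex{0} = 1
g(4) = mex{0} = 1
g(5) = mex{0} = 1
g(6) = mex{0,1} = 2
g(7) = mex{0,1} = 2
g(8) = mex{0,1} = 2
g(9) = mex{1,2} = 0
So g(9) = 0.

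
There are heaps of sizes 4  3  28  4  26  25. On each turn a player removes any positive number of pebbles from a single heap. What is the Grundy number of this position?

Compute the nim-sum pairwise:
4 ^ 3 = 7
7 ^ 28 = 27
27 ^ 4 = 31
31 ^ 26 = 5
5 ^ 25 = 28

28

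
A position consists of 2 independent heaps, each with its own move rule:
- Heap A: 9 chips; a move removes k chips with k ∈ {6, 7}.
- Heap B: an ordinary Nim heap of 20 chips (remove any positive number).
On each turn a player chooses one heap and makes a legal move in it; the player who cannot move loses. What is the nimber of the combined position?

21

Grundy values for heap A (subtraction set {6, 7}):
k:     0  1  2  3  4  5  6  7  8  9
g(k):  0  0  0  0  0  0  1  1  1  1
So g(9) = 1.
Heap B is a plain Nim heap of size 20, so its Grundy value is 20.
The value of a disjunctive sum is the nim-sum of the parts.
Combined value = 1 ⊕ 20 = 21.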